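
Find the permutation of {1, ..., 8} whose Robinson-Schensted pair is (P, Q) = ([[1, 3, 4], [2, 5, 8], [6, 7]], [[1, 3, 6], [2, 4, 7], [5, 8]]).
6 2 7 3 1 8 5 4

Reverse the RSK construction: for i from n down to 1, find the cell of Q containing i, remove the entry at that cell from P, and reverse-bump it up through P; the value ejected from row 1 is w(i).

Step i=8: Q has 8 at row 3, column 2; remove 7 from row 3 of P and reverse-bump: 7 enters row 2 and ejects 5; 5 enters row 1 and ejects 4. So w(8) = 4. P is now [[1, 3, 5], [2, 7, 8], [6]].
Step i=7: Q has 7 at row 2, column 3; remove 8 from row 2 of P and reverse-bump: 8 enters row 1 and ejects 5. So w(7) = 5. P is now [[1, 3, 8], [2, 7], [6]].
Step i=6: Q has 6 at row 1, column 3; remove that cell from P, ejecting 8. So w(6) = 8. P is now [[1, 3], [2, 7], [6]].
Step i=5: Q has 5 at row 3, column 1; remove 6 from row 3 of P and reverse-bump: 6 enters row 2 and ejects 2; 2 enters row 1 and ejects 1. So w(5) = 1. P is now [[2, 3], [6, 7]].
Step i=4: Q has 4 at row 2, column 2; remove 7 from row 2 of P and reverse-bump: 7 enters row 1 and ejects 3. So w(4) = 3. P is now [[2, 7], [6]].
Step i=3: Q has 3 at row 1, column 2; remove that cell from P, ejecting 7. So w(3) = 7. P is now [[2], [6]].
Step i=2: Q has 2 at row 2, column 1; remove 6 from row 2 of P and reverse-bump: 6 enters row 1 and ejects 2. So w(2) = 2. P is now [[6]].
Step i=1: Q has 1 at row 1, column 1; remove that cell from P, ejecting 6. So w(1) = 6. P is now [].

So w = 6 2 7 3 1 8 5 4.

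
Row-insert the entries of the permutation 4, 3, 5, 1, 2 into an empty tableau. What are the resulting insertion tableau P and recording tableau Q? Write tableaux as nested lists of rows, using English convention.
P = [[1, 2], [3, 5], [4]], Q = [[1, 3], [2, 5], [4]]

Insert each entry of the permutation into P by Schensted row insertion, recording in Q the position of each new cell.

Insert 4: appended to row 1. P = [[4]], Q = [[1]].
Insert 3: 3 bumps 4 from row 1; 4 starts row 2. P = [[3], [4]], Q = [[1], [2]].
Insert 5: appended to row 1. P = [[3, 5], [4]], Q = [[1, 3], [2]].
Insert 1: 1 bumps 3 from row 1; 3 bumps 4 from row 2; 4 starts row 3. P = [[1, 5], [3], [4]], Q = [[1, 3], [2], [4]].
Insert 2: 2 bumps 5 from row 1; 5 appends to row 2. P = [[1, 2], [3, 5], [4]], Q = [[1, 3], [2, 5], [4]].

So P = [[1, 2], [3, 5], [4]], Q = [[1, 3], [2, 5], [4]].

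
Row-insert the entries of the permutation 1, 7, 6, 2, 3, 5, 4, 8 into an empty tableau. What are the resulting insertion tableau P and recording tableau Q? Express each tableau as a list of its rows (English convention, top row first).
Insert each entry of the permutation into P by Schensted row insertion, recording in Q the position of each new cell.

After inserting 1: P = [[1]].
After inserting 7: P = [[1, 7]].
After inserting 6: P = [[1, 6], [7]].
After inserting 2: P = [[1, 2], [6], [7]].
After inserting 3: P = [[1, 2, 3], [6], [7]].
After inserting 5: P = [[1, 2, 3, 5], [6], [7]].
After inserting 4: P = [[1, 2, 3, 4], [5], [6], [7]].
After inserting 8: P = [[1, 2, 3, 4, 8], [5], [6], [7]].

So P = [[1, 2, 3, 4, 8], [5], [6], [7]], Q = [[1, 2, 5, 6, 8], [3], [4], [7]].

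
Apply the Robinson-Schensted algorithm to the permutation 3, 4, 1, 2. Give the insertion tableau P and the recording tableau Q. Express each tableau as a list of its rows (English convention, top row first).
P = [[1, 2], [3, 4]], Q = [[1, 2], [3, 4]]

Insert each entry of the permutation into P by Schensted row insertion, recording in Q the position of each new cell.

After inserting 3: P = [[3]].
After inserting 4: P = [[3, 4]].
After inserting 1: P = [[1, 4], [3]].
After inserting 2: P = [[1, 2], [3, 4]].

So P = [[1, 2], [3, 4]], Q = [[1, 2], [3, 4]].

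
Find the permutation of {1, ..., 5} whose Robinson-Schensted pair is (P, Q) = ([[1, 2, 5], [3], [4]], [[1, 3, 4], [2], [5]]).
Reverse RSK: for i = n, n-1, ..., 1, locate i in Q, remove the corresponding corner cell from P, and reverse-bump its entry up through P; the value ejected from row 1 is w(i).

So w = 4 1 3 5 2.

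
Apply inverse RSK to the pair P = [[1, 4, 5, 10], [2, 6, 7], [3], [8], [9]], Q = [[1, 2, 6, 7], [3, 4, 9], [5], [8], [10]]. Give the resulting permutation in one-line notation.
Reverse the RSK construction: for i from n down to 1, find the cell of Q containing i, remove the entry at that cell from P, and reverse-bump it up through P; the value ejected from row 1 is w(i).

Step i=10: Q has 10 at row 5, column 1; remove 9 from row 5 of P and reverse-bump: 9 enters row 4 and ejects 8; 8 enters row 3 and ejects 3; 3 enters row 2 and ejects 2; 2 enters row 1 and ejects 1. So w(10) = 1. P is now [[2, 4, 5, 10], [3, 6, 7], [8], [9]].
Step i=9: Q has 9 at row 2, column 3; remove 7 from row 2 of P and reverse-bump: 7 enters row 1 and ejects 5. So w(9) = 5. P is now [[2, 4, 7, 10], [3, 6], [8], [9]].
Step i=8: Q has 8 at row 4, column 1; remove 9 from row 4 of P and reverse-bump: 9 enters row 3 and ejects 8; 8 enters row 2 and ejects 6; 6 enters row 1 and ejects 4. So w(8) = 4. P is now [[2, 6, 7, 10], [3, 8], [9]].
Step i=7: Q has 7 at row 1, column 4; remove that cell from P, ejecting 10. So w(7) = 10. P is now [[2, 6, 7], [3, 8], [9]].
Step i=6: Q has 6 at row 1, column 3; remove that cell from P, ejecting 7. So w(6) = 7. P is now [[2, 6], [3, 8], [9]].
Step i=5: Q has 5 at row 3, column 1; remove 9 from row 3 of P and reverse-bump: 9 enters row 2 and ejects 8; 8 enters row 1 and ejects 6. So w(5) = 6. P is now [[2, 8], [3, 9]].
Step i=4: Q has 4 at row 2, column 2; remove 9 from row 2 of P and reverse-bump: 9 enters row 1 and ejects 8. So w(4) = 8. P is now [[2, 9], [3]].
Step i=3: Q has 3 at row 2, column 1; remove 3 from row 2 of P and reverse-bump: 3 enters row 1 and ejects 2. So w(3) = 2. P is now [[3, 9]].
Step i=2: Q has 2 at row 1, column 2; remove that cell from P, ejecting 9. So w(2) = 9. P is now [[3]].
Step i=1: Q has 1 at row 1, column 1; remove that cell from P, ejecting 3. So w(1) = 3. P is now [].

So w = 3 9 2 8 6 7 10 4 5 1.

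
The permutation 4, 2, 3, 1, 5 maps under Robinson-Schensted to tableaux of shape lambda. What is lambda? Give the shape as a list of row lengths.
Row-insert each entry into an empty tableau.

After inserting 4: P = [[4]].
After inserting 2: P = [[2], [4]].
After inserting 3: P = [[2, 3], [4]].
After inserting 1: P = [[1, 3], [2], [4]].
After inserting 5: P = [[1, 3, 5], [2], [4]].

The final insertion tableau P = [[1, 3, 5], [2], [4]] has shape [3, 1, 1].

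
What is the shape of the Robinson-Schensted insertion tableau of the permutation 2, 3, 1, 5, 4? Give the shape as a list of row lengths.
[3, 2]

Row-insert each entry into an empty tableau.

After inserting 2: P = [[2]].
After inserting 3: P = [[2, 3]].
After inserting 1: P = [[1, 3], [2]].
After inserting 5: P = [[1, 3, 5], [2]].
After inserting 4: P = [[1, 3, 4], [2, 5]].

The final insertion tableau P = [[1, 3, 4], [2, 5]] has shape [3, 2].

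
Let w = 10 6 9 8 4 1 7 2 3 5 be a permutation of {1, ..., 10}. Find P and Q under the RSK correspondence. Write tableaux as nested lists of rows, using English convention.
P = [[1, 2, 3, 5], [4, 7], [6, 8], [9], [10]], Q = [[1, 3, 9, 10], [2, 7], [4, 8], [5], [6]]

Insert each entry of the permutation into P by Schensted row insertion, recording in Q the position of each new cell.

Insert 10: appended to row 1. P = [[10]].
Insert 6: 6 bumps 10 from row 1; 10 starts row 2. P = [[6], [10]].
Insert 9: appended to row 1. P = [[6, 9], [10]].
Insert 8: 8 bumps 9 from row 1; 9 bumps 10 from row 2; 10 starts row 3. P = [[6, 8], [9], [10]].
Insert 4: 4 bumps 6 from row 1; 6 bumps 9 from row 2; 9 bumps 10 from row 3; 10 starts row 4. P = [[4, 8], [6], [9], [10]].
Insert 1: 1 bumps 4 from row 1; 4 bumps 6 from row 2; 6 bumps 9 from row 3; 9 bumps 10 from row 4; 10 starts row 5. P = [[1, 8], [4], [6], [9], [10]].
Insert 7: 7 bumps 8 from row 1; 8 appends to row 2. P = [[1, 7], [4, 8], [6], [9], [10]].
Insert 2: 2 bumps 7 from row 1; 7 bumps 8 from row 2; 8 appends to row 3. P = [[1, 2], [4, 7], [6, 8], [9], [10]].
Insert 3: appended to row 1. P = [[1, 2, 3], [4, 7], [6, 8], [9], [10]].
Insert 5: appended to row 1. P = [[1, 2, 3, 5], [4, 7], [6, 8], [9], [10]].

So P = [[1, 2, 3, 5], [4, 7], [6, 8], [9], [10]], Q = [[1, 3, 9, 10], [2, 7], [4, 8], [5], [6]].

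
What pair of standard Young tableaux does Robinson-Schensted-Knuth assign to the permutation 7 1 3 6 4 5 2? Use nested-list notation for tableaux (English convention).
Insert each entry of the permutation into P by Schensted row insertion, recording in Q the position of each new cell.

After inserting 7: P = [[7]].
After inserting 1: P = [[1], [7]].
After inserting 3: P = [[1, 3], [7]].
After inserting 6: P = [[1, 3, 6], [7]].
After inserting 4: P = [[1, 3, 4], [6], [7]].
After inserting 5: P = [[1, 3, 4, 5], [6], [7]].
After inserting 2: P = [[1, 2, 4, 5], [3], [6], [7]].

So P = [[1, 2, 4, 5], [3], [6], [7]], Q = [[1, 3, 4, 6], [2], [5], [7]].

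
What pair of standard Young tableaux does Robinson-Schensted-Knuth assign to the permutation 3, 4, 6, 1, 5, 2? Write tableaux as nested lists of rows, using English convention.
Insert each entry of the permutation into P by Schensted row insertion, recording in Q the position of each new cell.

Insert 3: appended to row 1. P = [[3]].
Insert 4: appended to row 1. P = [[3, 4]].
Insert 6: appended to row 1. P = [[3, 4, 6]].
Insert 1: 1 bumps 3 from row 1; 3 starts row 2. P = [[1, 4, 6], [3]].
Insert 5: 5 bumps 6 from row 1; 6 appends to row 2. P = [[1, 4, 5], [3, 6]].
Insert 2: 2 bumps 4 from row 1; 4 bumps 6 from row 2; 6 starts row 3. P = [[1, 2, 5], [3, 4], [6]].

So P = [[1, 2, 5], [3, 4], [6]], Q = [[1, 2, 3], [4, 5], [6]].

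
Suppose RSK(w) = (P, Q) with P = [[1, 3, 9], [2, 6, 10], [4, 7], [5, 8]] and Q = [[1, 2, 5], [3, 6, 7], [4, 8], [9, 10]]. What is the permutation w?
5 8 4 2 10 7 9 6 1 3

Reverse the RSK construction: for i from n down to 1, find the cell of Q containing i, remove the entry at that cell from P, and reverse-bump it up through P; the value ejected from row 1 is w(i).

Step i=10: Q has 10 at row 4, column 2; remove 8 from row 4 of P and reverse-bump: 8 enters row 3 and ejects 7; 7 enters row 2 and ejects 6; 6 enters row 1 and ejects 3. So w(10) = 3. P is now [[1, 6, 9], [2, 7, 10], [4, 8], [5]].
Step i=9: Q has 9 at row 4, column 1; remove 5 from row 4 of P and reverse-bump: 5 enters row 3 and ejects 4; 4 enters row 2 and ejects 2; 2 enters row 1 and ejects 1. So w(9) = 1. P is now [[2, 6, 9], [4, 7, 10], [5, 8]].
Step i=8: Q has 8 at row 3, column 2; remove 8 from row 3 of P and reverse-bump: 8 enters row 2 and ejects 7; 7 enters row 1 and ejects 6. So w(8) = 6. P is now [[2, 7, 9], [4, 8, 10], [5]].
Step i=7: Q has 7 at row 2, column 3; remove 10 from row 2 of P and reverse-bump: 10 enters row 1 and ejects 9. So w(7) = 9. P is now [[2, 7, 10], [4, 8], [5]].
Step i=6: Q has 6 at row 2, column 2; remove 8 from row 2 of P and reverse-bump: 8 enters row 1 and ejects 7. So w(6) = 7. P is now [[2, 8, 10], [4], [5]].
Step i=5: Q has 5 at row 1, column 3; remove that cell from P, ejecting 10. So w(5) = 10. P is now [[2, 8], [4], [5]].
Step i=4: Q has 4 at row 3, column 1; remove 5 from row 3 of P and reverse-bump: 5 enters row 2 and ejects 4; 4 enters row 1 and ejects 2. So w(4) = 2. P is now [[4, 8], [5]].
Step i=3: Q has 3 at row 2, column 1; remove 5 from row 2 of P and reverse-bump: 5 enters row 1 and ejects 4. So w(3) = 4. P is now [[5, 8]].
Step i=2: Q has 2 at row 1, column 2; remove that cell from P, ejecting 8. So w(2) = 8. P is now [[5]].
Step i=1: Q has 1 at row 1, column 1; remove that cell from P, ejecting 5. So w(1) = 5. P is now [].

So w = 5 8 4 2 10 7 9 6 1 3.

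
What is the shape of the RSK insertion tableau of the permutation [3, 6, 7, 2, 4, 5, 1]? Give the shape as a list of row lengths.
Row-insert each entry into an empty tableau.

After inserting 3: P = [[3]].
After inserting 6: P = [[3, 6]].
After inserting 7: P = [[3, 6, 7]].
After inserting 2: P = [[2, 6, 7], [3]].
After inserting 4: P = [[2, 4, 7], [3, 6]].
After inserting 5: P = [[2, 4, 5], [3, 6, 7]].
After inserting 1: P = [[1, 4, 5], [2, 6, 7], [3]].

The final insertion tableau P = [[1, 4, 5], [2, 6, 7], [3]] has shape [3, 3, 1].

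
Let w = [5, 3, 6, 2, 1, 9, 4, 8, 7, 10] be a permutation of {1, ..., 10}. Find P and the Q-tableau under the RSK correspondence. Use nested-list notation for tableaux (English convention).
P = [[1, 4, 7, 10], [2, 6, 8], [3, 9], [5]], Q = [[1, 3, 6, 10], [2, 7, 8], [4, 9], [5]]

Insert each entry of the permutation into P by Schensted row insertion, recording in Q the position of each new cell.

Insert 5: appended to row 1. P = [[5]].
Insert 3: 3 bumps 5 from row 1; 5 starts row 2. P = [[3], [5]].
Insert 6: appended to row 1. P = [[3, 6], [5]].
Insert 2: 2 bumps 3 from row 1; 3 bumps 5 from row 2; 5 starts row 3. P = [[2, 6], [3], [5]].
Insert 1: 1 bumps 2 from row 1; 2 bumps 3 from row 2; 3 bumps 5 from row 3; 5 starts row 4. P = [[1, 6], [2], [3], [5]].
Insert 9: appended to row 1. P = [[1, 6, 9], [2], [3], [5]].
Insert 4: 4 bumps 6 from row 1; 6 appends to row 2. P = [[1, 4, 9], [2, 6], [3], [5]].
Insert 8: 8 bumps 9 from row 1; 9 appends to row 2. P = [[1, 4, 8], [2, 6, 9], [3], [5]].
Insert 7: 7 bumps 8 from row 1; 8 bumps 9 from row 2; 9 appends to row 3. P = [[1, 4, 7], [2, 6, 8], [3, 9], [5]].
Insert 10: appended to row 1. P = [[1, 4, 7, 10], [2, 6, 8], [3, 9], [5]].

So P = [[1, 4, 7, 10], [2, 6, 8], [3, 9], [5]], Q = [[1, 3, 6, 10], [2, 7, 8], [4, 9], [5]].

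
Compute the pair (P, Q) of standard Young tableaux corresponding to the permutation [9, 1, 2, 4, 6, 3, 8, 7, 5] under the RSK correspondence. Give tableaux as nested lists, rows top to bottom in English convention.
P = [[1, 2, 3, 5, 7], [4, 6], [8], [9]], Q = [[1, 3, 4, 5, 7], [2, 8], [6], [9]]

Insert each entry of the permutation into P by Schensted row insertion, recording in Q the position of each new cell.

Insert 9: appended to row 1. P = [[9]].
Insert 1: 1 bumps 9 from row 1; 9 starts row 2. P = [[1], [9]].
Insert 2: appended to row 1. P = [[1, 2], [9]].
Insert 4: appended to row 1. P = [[1, 2, 4], [9]].
Insert 6: appended to row 1. P = [[1, 2, 4, 6], [9]].
Insert 3: 3 bumps 4 from row 1; 4 bumps 9 from row 2; 9 starts row 3. P = [[1, 2, 3, 6], [4], [9]].
Insert 8: appended to row 1. P = [[1, 2, 3, 6, 8], [4], [9]].
Insert 7: 7 bumps 8 from row 1; 8 appends to row 2. P = [[1, 2, 3, 6, 7], [4, 8], [9]].
Insert 5: 5 bumps 6 from row 1; 6 bumps 8 from row 2; 8 bumps 9 from row 3; 9 starts row 4. P = [[1, 2, 3, 5, 7], [4, 6], [8], [9]].

So P = [[1, 2, 3, 5, 7], [4, 6], [8], [9]], Q = [[1, 3, 4, 5, 7], [2, 8], [6], [9]].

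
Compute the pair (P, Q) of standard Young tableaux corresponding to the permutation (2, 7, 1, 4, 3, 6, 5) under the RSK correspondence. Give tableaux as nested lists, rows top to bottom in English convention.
Insert each entry of the permutation into P by Schensted row insertion, recording in Q the position of each new cell.

Insert 2: appended to row 1. P = [[2]], Q = [[1]].
Insert 7: appended to row 1. P = [[2, 7]], Q = [[1, 2]].
Insert 1: 1 bumps 2 from row 1; 2 starts row 2. P = [[1, 7], [2]], Q = [[1, 2], [3]].
Insert 4: 4 bumps 7 from row 1; 7 appends to row 2. P = [[1, 4], [2, 7]], Q = [[1, 2], [3, 4]].
Insert 3: 3 bumps 4 from row 1; 4 bumps 7 from row 2; 7 starts row 3. P = [[1, 3], [2, 4], [7]], Q = [[1, 2], [3, 4], [5]].
Insert 6: appended to row 1. P = [[1, 3, 6], [2, 4], [7]], Q = [[1, 2, 6], [3, 4], [5]].
Insert 5: 5 bumps 6 from row 1; 6 appends to row 2. P = [[1, 3, 5], [2, 4, 6], [7]], Q = [[1, 2, 6], [3, 4, 7], [5]].

So P = [[1, 3, 5], [2, 4, 6], [7]], Q = [[1, 2, 6], [3, 4, 7], [5]].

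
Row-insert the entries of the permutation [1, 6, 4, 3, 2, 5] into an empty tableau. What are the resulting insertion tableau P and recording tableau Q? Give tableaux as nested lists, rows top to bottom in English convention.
Insert each entry of the permutation into P by Schensted row insertion, recording in Q the position of each new cell.

After inserting 1: P = [[1]].
After inserting 6: P = [[1, 6]].
After inserting 4: P = [[1, 4], [6]].
After inserting 3: P = [[1, 3], [4], [6]].
After inserting 2: P = [[1, 2], [3], [4], [6]].
After inserting 5: P = [[1, 2, 5], [3], [4], [6]].

So P = [[1, 2, 5], [3], [4], [6]], Q = [[1, 2, 6], [3], [4], [5]].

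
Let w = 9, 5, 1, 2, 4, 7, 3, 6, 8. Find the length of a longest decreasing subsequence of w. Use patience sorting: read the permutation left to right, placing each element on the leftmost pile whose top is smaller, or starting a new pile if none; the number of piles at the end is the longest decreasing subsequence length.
9: new pile. tops = [9]
5: new pile. tops = [9, 5]
1: new pile. tops = [9, 5, 1]
2: onto pile 3 (replacing 1). tops = [9, 5, 2]
4: onto pile 3 (replacing 2). tops = [9, 5, 4]
7: onto pile 2 (replacing 5). tops = [9, 7, 4]
3: new pile. tops = [9, 7, 4, 3]
6: onto pile 3 (replacing 4). tops = [9, 7, 6, 3]
8: onto pile 2 (replacing 7). tops = [9, 8, 6, 3]

4 piles, so the longest decreasing subsequence has length 4.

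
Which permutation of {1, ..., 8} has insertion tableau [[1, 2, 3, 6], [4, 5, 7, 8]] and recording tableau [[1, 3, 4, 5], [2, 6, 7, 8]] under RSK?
Reverse the RSK construction: for i from n down to 1, find the cell of Q containing i, remove the entry at that cell from P, and reverse-bump it up through P; the value ejected from row 1 is w(i).

Step i=8: Q has 8 at row 2, column 4; remove 8 from row 2 of P and reverse-bump: 8 enters row 1 and ejects 6. So w(8) = 6. P is now [[1, 2, 3, 8], [4, 5, 7]].
Step i=7: Q has 7 at row 2, column 3; remove 7 from row 2 of P and reverse-bump: 7 enters row 1 and ejects 3. So w(7) = 3. P is now [[1, 2, 7, 8], [4, 5]].
Step i=6: Q has 6 at row 2, column 2; remove 5 from row 2 of P and reverse-bump: 5 enters row 1 and ejects 2. So w(6) = 2. P is now [[1, 5, 7, 8], [4]].
Step i=5: Q has 5 at row 1, column 4; remove that cell from P, ejecting 8. So w(5) = 8. P is now [[1, 5, 7], [4]].
Step i=4: Q has 4 at row 1, column 3; remove that cell from P, ejecting 7. So w(4) = 7. P is now [[1, 5], [4]].
Step i=3: Q has 3 at row 1, column 2; remove that cell from P, ejecting 5. So w(3) = 5. P is now [[1], [4]].
Step i=2: Q has 2 at row 2, column 1; remove 4 from row 2 of P and reverse-bump: 4 enters row 1 and ejects 1. So w(2) = 1. P is now [[4]].
Step i=1: Q has 1 at row 1, column 1; remove that cell from P, ejecting 4. So w(1) = 4. P is now [].

So w = 4 1 5 7 8 2 3 6.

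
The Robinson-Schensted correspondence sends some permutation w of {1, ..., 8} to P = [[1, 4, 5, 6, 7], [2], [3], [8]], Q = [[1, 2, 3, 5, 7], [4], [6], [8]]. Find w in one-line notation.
Reverse the RSK construction: for i from n down to 1, find the cell of Q containing i, remove the entry at that cell from P, and reverse-bump it up through P; the value ejected from row 1 is w(i).

Step i=8: Q has 8 at row 4, column 1; remove 8 from row 4 of P and reverse-bump: 8 enters row 3 and ejects 3; 3 enters row 2 and ejects 2; 2 enters row 1 and ejects 1. So w(8) = 1. P is now [[2, 4, 5, 6, 7], [3], [8]].
Step i=7: Q has 7 at row 1, column 5; remove that cell from P, ejecting 7. So w(7) = 7. P is now [[2, 4, 5, 6], [3], [8]].
Step i=6: Q has 6 at row 3, column 1; remove 8 from row 3 of P and reverse-bump: 8 enters row 2 and ejects 3; 3 enters row 1 and ejects 2. So w(6) = 2. P is now [[3, 4, 5, 6], [8]].
Step i=5: Q has 5 at row 1, column 4; remove that cell from P, ejecting 6. So w(5) = 6. P is now [[3, 4, 5], [8]].
Step i=4: Q has 4 at row 2, column 1; remove 8 from row 2 of P and reverse-bump: 8 enters row 1 and ejects 5. So w(4) = 5. P is now [[3, 4, 8]].
Step i=3: Q has 3 at row 1, column 3; remove that cell from P, ejecting 8. So w(3) = 8. P is now [[3, 4]].
Step i=2: Q has 2 at row 1, column 2; remove that cell from P, ejecting 4. So w(2) = 4. P is now [[3]].
Step i=1: Q has 1 at row 1, column 1; remove that cell from P, ejecting 3. So w(1) = 3. P is now [].

So w = 3 4 8 5 6 2 7 1.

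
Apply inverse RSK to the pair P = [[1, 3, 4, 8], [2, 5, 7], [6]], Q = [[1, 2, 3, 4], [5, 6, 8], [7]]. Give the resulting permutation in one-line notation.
Reverse the RSK construction: for i from n down to 1, find the cell of Q containing i, remove the entry at that cell from P, and reverse-bump it up through P; the value ejected from row 1 is w(i).

Step i=8: Q has 8 at row 2, column 3; remove 7 from row 2 of P and reverse-bump: 7 enters row 1 and ejects 4. So w(8) = 4. P is now [[1, 3, 7, 8], [2, 5], [6]].
Step i=7: Q has 7 at row 3, column 1; remove 6 from row 3 of P and reverse-bump: 6 enters row 2 and ejects 5; 5 enters row 1 and ejects 3. So w(7) = 3. P is now [[1, 5, 7, 8], [2, 6]].
Step i=6: Q has 6 at row 2, column 2; remove 6 from row 2 of P and reverse-bump: 6 enters row 1 and ejects 5. So w(6) = 5. P is now [[1, 6, 7, 8], [2]].
Step i=5: Q has 5 at row 2, column 1; remove 2 from row 2 of P and reverse-bump: 2 enters row 1 and ejects 1. So w(5) = 1. P is now [[2, 6, 7, 8]].
Step i=4: Q has 4 at row 1, column 4; remove that cell from P, ejecting 8. So w(4) = 8. P is now [[2, 6, 7]].
Step i=3: Q has 3 at row 1, column 3; remove that cell from P, ejecting 7. So w(3) = 7. P is now [[2, 6]].
Step i=2: Q has 2 at row 1, column 2; remove that cell from P, ejecting 6. So w(2) = 6. P is now [[2]].
Step i=1: Q has 1 at row 1, column 1; remove that cell from P, ejecting 2. So w(1) = 2. P is now [].

So w = 2 6 7 8 1 5 3 4.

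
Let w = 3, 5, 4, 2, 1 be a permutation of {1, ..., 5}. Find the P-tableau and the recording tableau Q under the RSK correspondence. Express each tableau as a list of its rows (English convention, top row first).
P = [[1, 4], [2], [3], [5]], Q = [[1, 2], [3], [4], [5]]

Insert each entry of the permutation into P by Schensted row insertion, recording in Q the position of each new cell.

After inserting 3: P = [[3]].
After inserting 5: P = [[3, 5]].
After inserting 4: P = [[3, 4], [5]].
After inserting 2: P = [[2, 4], [3], [5]].
After inserting 1: P = [[1, 4], [2], [3], [5]].

So P = [[1, 4], [2], [3], [5]], Q = [[1, 2], [3], [4], [5]].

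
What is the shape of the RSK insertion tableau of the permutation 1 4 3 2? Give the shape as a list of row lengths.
RSK row insertion gives P = [[1, 2], [3], [4]], which has shape [2, 1, 1].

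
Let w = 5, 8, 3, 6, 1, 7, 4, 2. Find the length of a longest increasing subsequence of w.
3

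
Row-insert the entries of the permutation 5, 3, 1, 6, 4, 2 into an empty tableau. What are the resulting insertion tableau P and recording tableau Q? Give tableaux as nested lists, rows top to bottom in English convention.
P = [[1, 2], [3, 4], [5, 6]], Q = [[1, 4], [2, 5], [3, 6]]

Insert each entry of the permutation into P by Schensted row insertion, recording in Q the position of each new cell.

Insert 5: appended to row 1. P = [[5]], Q = [[1]].
Insert 3: 3 bumps 5 from row 1; 5 starts row 2. P = [[3], [5]], Q = [[1], [2]].
Insert 1: 1 bumps 3 from row 1; 3 bumps 5 from row 2; 5 starts row 3. P = [[1], [3], [5]], Q = [[1], [2], [3]].
Insert 6: appended to row 1. P = [[1, 6], [3], [5]], Q = [[1, 4], [2], [3]].
Insert 4: 4 bumps 6 from row 1; 6 appends to row 2. P = [[1, 4], [3, 6], [5]], Q = [[1, 4], [2, 5], [3]].
Insert 2: 2 bumps 4 from row 1; 4 bumps 6 from row 2; 6 appends to row 3. P = [[1, 2], [3, 4], [5, 6]], Q = [[1, 4], [2, 5], [3, 6]].

So P = [[1, 2], [3, 4], [5, 6]], Q = [[1, 4], [2, 5], [3, 6]].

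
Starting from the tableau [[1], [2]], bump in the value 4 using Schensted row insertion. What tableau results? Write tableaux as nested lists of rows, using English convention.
4 is larger than every entry of row 1, so it is appended to row 1. The new tableau is [[1, 4], [2]].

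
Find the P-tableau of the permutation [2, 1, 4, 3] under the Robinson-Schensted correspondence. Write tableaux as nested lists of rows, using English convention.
P = [[1, 3], [2, 4]]

Insert 2: appended to row 1. P = [[2]].
Insert 1: 1 bumps 2 from row 1; 2 starts row 2. P = [[1], [2]].
Insert 4: appended to row 1. P = [[1, 4], [2]].
Insert 3: 3 bumps 4 from row 1; 4 appends to row 2. P = [[1, 3], [2, 4]].

So P = [[1, 3], [2, 4]].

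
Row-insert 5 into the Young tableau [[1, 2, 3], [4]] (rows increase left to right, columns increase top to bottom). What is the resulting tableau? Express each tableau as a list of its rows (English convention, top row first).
5 is larger than every entry of row 1, so it is appended to row 1. The new tableau is [[1, 2, 3, 5], [4]].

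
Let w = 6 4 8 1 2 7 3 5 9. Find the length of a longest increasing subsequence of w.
5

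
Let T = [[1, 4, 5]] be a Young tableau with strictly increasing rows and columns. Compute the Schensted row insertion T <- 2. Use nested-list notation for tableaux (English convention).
[[1, 2, 5], [4]]

In row 1, 2 replaces 4 (the leftmost entry greater than 2); 4 is bumped to row 2. 4 starts a new row 2. The new tableau is [[1, 2, 5], [4]].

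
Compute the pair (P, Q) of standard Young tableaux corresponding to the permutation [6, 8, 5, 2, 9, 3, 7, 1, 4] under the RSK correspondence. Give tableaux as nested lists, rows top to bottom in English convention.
Insert each entry of the permutation into P by Schensted row insertion, recording in Q the position of each new cell.

Insert 6: appended to row 1. P = [[6]].
Insert 8: appended to row 1. P = [[6, 8]].
Insert 5: 5 bumps 6 from row 1; 6 starts row 2. P = [[5, 8], [6]].
Insert 2: 2 bumps 5 from row 1; 5 bumps 6 from row 2; 6 starts row 3. P = [[2, 8], [5], [6]].
Insert 9: appended to row 1. P = [[2, 8, 9], [5], [6]].
Insert 3: 3 bumps 8 from row 1; 8 appends to row 2. P = [[2, 3, 9], [5, 8], [6]].
Insert 7: 7 bumps 9 from row 1; 9 appends to row 2. P = [[2, 3, 7], [5, 8, 9], [6]].
Insert 1: 1 bumps 2 from row 1; 2 bumps 5 from row 2; 5 bumps 6 from row 3; 6 starts row 4. P = [[1, 3, 7], [2, 8, 9], [5], [6]].
Insert 4: 4 bumps 7 from row 1; 7 bumps 8 from row 2; 8 appends to row 3. P = [[1, 3, 4], [2, 7, 9], [5, 8], [6]].

So P = [[1, 3, 4], [2, 7, 9], [5, 8], [6]], Q = [[1, 2, 5], [3, 6, 7], [4, 9], [8]].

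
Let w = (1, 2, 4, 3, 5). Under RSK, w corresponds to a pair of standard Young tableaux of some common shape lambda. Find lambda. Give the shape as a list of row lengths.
Row-insert each entry into an empty tableau.

After inserting 1: P = [[1]].
After inserting 2: P = [[1, 2]].
After inserting 4: P = [[1, 2, 4]].
After inserting 3: P = [[1, 2, 3], [4]].
After inserting 5: P = [[1, 2, 3, 5], [4]].

The final insertion tableau P = [[1, 2, 3, 5], [4]] has shape [4, 1].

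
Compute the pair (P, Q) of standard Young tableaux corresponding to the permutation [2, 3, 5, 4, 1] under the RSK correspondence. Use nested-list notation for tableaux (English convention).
P = [[1, 3, 4], [2], [5]], Q = [[1, 2, 3], [4], [5]]

Insert each entry of the permutation into P by Schensted row insertion, recording in Q the position of each new cell.

Insert 2: appended to row 1. P = [[2]], Q = [[1]].
Insert 3: appended to row 1. P = [[2, 3]], Q = [[1, 2]].
Insert 5: appended to row 1. P = [[2, 3, 5]], Q = [[1, 2, 3]].
Insert 4: 4 bumps 5 from row 1; 5 starts row 2. P = [[2, 3, 4], [5]], Q = [[1, 2, 3], [4]].
Insert 1: 1 bumps 2 from row 1; 2 bumps 5 from row 2; 5 starts row 3. P = [[1, 3, 4], [2], [5]], Q = [[1, 2, 3], [4], [5]].

So P = [[1, 3, 4], [2], [5]], Q = [[1, 2, 3], [4], [5]].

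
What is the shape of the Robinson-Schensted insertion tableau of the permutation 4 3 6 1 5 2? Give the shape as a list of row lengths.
Row-insert each entry into an empty tableau.

After inserting 4: P = [[4]].
After inserting 3: P = [[3], [4]].
After inserting 6: P = [[3, 6], [4]].
After inserting 1: P = [[1, 6], [3], [4]].
After inserting 5: P = [[1, 5], [3, 6], [4]].
After inserting 2: P = [[1, 2], [3, 5], [4, 6]].

The final insertion tableau P = [[1, 2], [3, 5], [4, 6]] has shape [2, 2, 2].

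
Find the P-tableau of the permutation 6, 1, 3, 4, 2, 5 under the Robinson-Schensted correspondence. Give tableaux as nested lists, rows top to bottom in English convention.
Insert 6: appended to row 1. P = [[6]].
Insert 1: 1 bumps 6 from row 1; 6 starts row 2. P = [[1], [6]].
Insert 3: appended to row 1. P = [[1, 3], [6]].
Insert 4: appended to row 1. P = [[1, 3, 4], [6]].
Insert 2: 2 bumps 3 from row 1; 3 bumps 6 from row 2; 6 starts row 3. P = [[1, 2, 4], [3], [6]].
Insert 5: appended to row 1. P = [[1, 2, 4, 5], [3], [6]].

So P = [[1, 2, 4, 5], [3], [6]].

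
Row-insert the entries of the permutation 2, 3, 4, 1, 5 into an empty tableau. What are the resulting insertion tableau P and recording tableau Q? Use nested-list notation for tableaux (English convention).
P = [[1, 3, 4, 5], [2]], Q = [[1, 2, 3, 5], [4]]

Insert each entry of the permutation into P by Schensted row insertion, recording in Q the position of each new cell.

After inserting 2: P = [[2]].
After inserting 3: P = [[2, 3]].
After inserting 4: P = [[2, 3, 4]].
After inserting 1: P = [[1, 3, 4], [2]].
After inserting 5: P = [[1, 3, 4, 5], [2]].

So P = [[1, 3, 4, 5], [2]], Q = [[1, 2, 3, 5], [4]].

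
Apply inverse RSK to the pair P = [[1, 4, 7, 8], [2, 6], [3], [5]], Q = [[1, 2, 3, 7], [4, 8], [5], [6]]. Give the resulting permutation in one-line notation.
5 6 7 3 2 1 8 4

Reverse the RSK construction: for i from n down to 1, find the cell of Q containing i, remove the entry at that cell from P, and reverse-bump it up through P; the value ejected from row 1 is w(i).

Step i=8: Q has 8 at row 2, column 2; remove 6 from row 2 of P and reverse-bump: 6 enters row 1 and ejects 4. So w(8) = 4. P is now [[1, 6, 7, 8], [2], [3], [5]].
Step i=7: Q has 7 at row 1, column 4; remove that cell from P, ejecting 8. So w(7) = 8. P is now [[1, 6, 7], [2], [3], [5]].
Step i=6: Q has 6 at row 4, column 1; remove 5 from row 4 of P and reverse-bump: 5 enters row 3 and ejects 3; 3 enters row 2 and ejects 2; 2 enters row 1 and ejects 1. So w(6) = 1. P is now [[2, 6, 7], [3], [5]].
Step i=5: Q has 5 at row 3, column 1; remove 5 from row 3 of P and reverse-bump: 5 enters row 2 and ejects 3; 3 enters row 1 and ejects 2. So w(5) = 2. P is now [[3, 6, 7], [5]].
Step i=4: Q has 4 at row 2, column 1; remove 5 from row 2 of P and reverse-bump: 5 enters row 1 and ejects 3. So w(4) = 3. P is now [[5, 6, 7]].
Step i=3: Q has 3 at row 1, column 3; remove that cell from P, ejecting 7. So w(3) = 7. P is now [[5, 6]].
Step i=2: Q has 2 at row 1, column 2; remove that cell from P, ejecting 6. So w(2) = 6. P is now [[5]].
Step i=1: Q has 1 at row 1, column 1; remove that cell from P, ejecting 5. So w(1) = 5. P is now [].

So w = 5 6 7 3 2 1 8 4.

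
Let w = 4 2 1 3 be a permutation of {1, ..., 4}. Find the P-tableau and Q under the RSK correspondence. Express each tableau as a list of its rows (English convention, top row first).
P = [[1, 3], [2], [4]], Q = [[1, 4], [2], [3]]

Insert each entry of the permutation into P by Schensted row insertion, recording in Q the position of each new cell.

Insert 4: appended to row 1. P = [[4]], Q = [[1]].
Insert 2: 2 bumps 4 from row 1; 4 starts row 2. P = [[2], [4]], Q = [[1], [2]].
Insert 1: 1 bumps 2 from row 1; 2 bumps 4 from row 2; 4 starts row 3. P = [[1], [2], [4]], Q = [[1], [2], [3]].
Insert 3: appended to row 1. P = [[1, 3], [2], [4]], Q = [[1, 4], [2], [3]].

So P = [[1, 3], [2], [4]], Q = [[1, 4], [2], [3]].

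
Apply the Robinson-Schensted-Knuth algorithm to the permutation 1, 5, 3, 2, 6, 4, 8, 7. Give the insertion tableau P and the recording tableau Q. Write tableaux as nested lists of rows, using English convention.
P = [[1, 2, 4, 7], [3, 6, 8], [5]], Q = [[1, 2, 5, 7], [3, 6, 8], [4]]

Insert each entry of the permutation into P by Schensted row insertion, recording in Q the position of each new cell.

Insert 1: appended to row 1. P = [[1]].
Insert 5: appended to row 1. P = [[1, 5]].
Insert 3: 3 bumps 5 from row 1; 5 starts row 2. P = [[1, 3], [5]].
Insert 2: 2 bumps 3 from row 1; 3 bumps 5 from row 2; 5 starts row 3. P = [[1, 2], [3], [5]].
Insert 6: appended to row 1. P = [[1, 2, 6], [3], [5]].
Insert 4: 4 bumps 6 from row 1; 6 appends to row 2. P = [[1, 2, 4], [3, 6], [5]].
Insert 8: appended to row 1. P = [[1, 2, 4, 8], [3, 6], [5]].
Insert 7: 7 bumps 8 from row 1; 8 appends to row 2. P = [[1, 2, 4, 7], [3, 6, 8], [5]].

So P = [[1, 2, 4, 7], [3, 6, 8], [5]], Q = [[1, 2, 5, 7], [3, 6, 8], [4]].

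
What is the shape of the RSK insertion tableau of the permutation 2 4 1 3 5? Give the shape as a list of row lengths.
RSK row insertion gives P = [[1, 3, 5], [2, 4]], which has shape [3, 2].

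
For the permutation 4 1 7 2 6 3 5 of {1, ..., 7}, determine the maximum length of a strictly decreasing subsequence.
3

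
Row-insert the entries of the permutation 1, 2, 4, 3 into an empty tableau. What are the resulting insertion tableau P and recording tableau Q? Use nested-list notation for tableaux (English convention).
P = [[1, 2, 3], [4]], Q = [[1, 2, 3], [4]]

Insert each entry of the permutation into P by Schensted row insertion, recording in Q the position of each new cell.

Insert 1: appended to row 1. P = [[1]].
Insert 2: appended to row 1. P = [[1, 2]].
Insert 4: appended to row 1. P = [[1, 2, 4]].
Insert 3: 3 bumps 4 from row 1; 4 starts row 2. P = [[1, 2, 3], [4]].

So P = [[1, 2, 3], [4]], Q = [[1, 2, 3], [4]].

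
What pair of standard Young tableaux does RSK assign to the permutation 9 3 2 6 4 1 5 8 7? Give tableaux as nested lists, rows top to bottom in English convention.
P = [[1, 4, 5, 7], [2, 6, 8], [3], [9]], Q = [[1, 4, 7, 8], [2, 5, 9], [3], [6]]

Insert each entry of the permutation into P by Schensted row insertion, recording in Q the position of each new cell.

Insert 9: appended to row 1. P = [[9]].
Insert 3: 3 bumps 9 from row 1; 9 starts row 2. P = [[3], [9]].
Insert 2: 2 bumps 3 from row 1; 3 bumps 9 from row 2; 9 starts row 3. P = [[2], [3], [9]].
Insert 6: appended to row 1. P = [[2, 6], [3], [9]].
Insert 4: 4 bumps 6 from row 1; 6 appends to row 2. P = [[2, 4], [3, 6], [9]].
Insert 1: 1 bumps 2 from row 1; 2 bumps 3 from row 2; 3 bumps 9 from row 3; 9 starts row 4. P = [[1, 4], [2, 6], [3], [9]].
Insert 5: appended to row 1. P = [[1, 4, 5], [2, 6], [3], [9]].
Insert 8: appended to row 1. P = [[1, 4, 5, 8], [2, 6], [3], [9]].
Insert 7: 7 bumps 8 from row 1; 8 appends to row 2. P = [[1, 4, 5, 7], [2, 6, 8], [3], [9]].

So P = [[1, 4, 5, 7], [2, 6, 8], [3], [9]], Q = [[1, 4, 7, 8], [2, 5, 9], [3], [6]].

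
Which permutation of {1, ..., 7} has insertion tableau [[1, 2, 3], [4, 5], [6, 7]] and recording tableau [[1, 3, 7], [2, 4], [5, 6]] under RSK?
Reverse the RSK construction: for i from n down to 1, find the cell of Q containing i, remove the entry at that cell from P, and reverse-bump it up through P; the value ejected from row 1 is w(i).

Step i=7: Q has 7 at row 1, column 3; remove that cell from P, ejecting 3. So w(7) = 3. P is now [[1, 2], [4, 5], [6, 7]].
Step i=6: Q has 6 at row 3, column 2; remove 7 from row 3 of P and reverse-bump: 7 enters row 2 and ejects 5; 5 enters row 1 and ejects 2. So w(6) = 2. P is now [[1, 5], [4, 7], [6]].
Step i=5: Q has 5 at row 3, column 1; remove 6 from row 3 of P and reverse-bump: 6 enters row 2 and ejects 4; 4 enters row 1 and ejects 1. So w(5) = 1. P is now [[4, 5], [6, 7]].
Step i=4: Q has 4 at row 2, column 2; remove 7 from row 2 of P and reverse-bump: 7 enters row 1 and ejects 5. So w(4) = 5. P is now [[4, 7], [6]].
Step i=3: Q has 3 at row 1, column 2; remove that cell from P, ejecting 7. So w(3) = 7. P is now [[4], [6]].
Step i=2: Q has 2 at row 2, column 1; remove 6 from row 2 of P and reverse-bump: 6 enters row 1 and ejects 4. So w(2) = 4. P is now [[6]].
Step i=1: Q has 1 at row 1, column 1; remove that cell from P, ejecting 6. So w(1) = 6. P is now [].

So w = 6 4 7 5 1 2 3.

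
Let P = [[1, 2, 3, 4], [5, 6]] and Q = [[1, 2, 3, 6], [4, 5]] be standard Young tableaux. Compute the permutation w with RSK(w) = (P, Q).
1 5 6 2 3 4

Reverse RSK: for i = n, n-1, ..., 1, locate i in Q, remove the corresponding corner cell from P, and reverse-bump its entry up through P; the value ejected from row 1 is w(i).

So w = 1 5 6 2 3 4.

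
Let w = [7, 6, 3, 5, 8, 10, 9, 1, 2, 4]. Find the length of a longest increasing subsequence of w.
4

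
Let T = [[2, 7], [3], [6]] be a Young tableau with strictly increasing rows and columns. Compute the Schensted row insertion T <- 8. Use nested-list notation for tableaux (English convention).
8 is larger than every entry of row 1, so it is appended to row 1. The new tableau is [[2, 7, 8], [3], [6]].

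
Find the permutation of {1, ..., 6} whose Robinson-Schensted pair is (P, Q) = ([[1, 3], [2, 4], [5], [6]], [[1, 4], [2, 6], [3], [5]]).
Reverse the RSK construction: for i from n down to 1, find the cell of Q containing i, remove the entry at that cell from P, and reverse-bump it up through P; the value ejected from row 1 is w(i).

Step i=6: Q has 6 at row 2, column 2; remove 4 from row 2 of P and reverse-bump: 4 enters row 1 and ejects 3. So w(6) = 3. P is now [[1, 4], [2], [5], [6]].
Step i=5: Q has 5 at row 4, column 1; remove 6 from row 4 of P and reverse-bump: 6 enters row 3 and ejects 5; 5 enters row 2 and ejects 2; 2 enters row 1 and ejects 1. So w(5) = 1. P is now [[2, 4], [5], [6]].
Step i=4: Q has 4 at row 1, column 2; remove that cell from P, ejecting 4. So w(4) = 4. P is now [[2], [5], [6]].
Step i=3: Q has 3 at row 3, column 1; remove 6 from row 3 of P and reverse-bump: 6 enters row 2 and ejects 5; 5 enters row 1 and ejects 2. So w(3) = 2. P is now [[5], [6]].
Step i=2: Q has 2 at row 2, column 1; remove 6 from row 2 of P and reverse-bump: 6 enters row 1 and ejects 5. So w(2) = 5. P is now [[6]].
Step i=1: Q has 1 at row 1, column 1; remove that cell from P, ejecting 6. So w(1) = 6. P is now [].

So w = 6 5 2 4 1 3.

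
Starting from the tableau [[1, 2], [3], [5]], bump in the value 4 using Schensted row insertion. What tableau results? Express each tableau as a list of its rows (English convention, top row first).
4 is larger than every entry of row 1, so it is appended to row 1. The new tableau is [[1, 2, 4], [3], [5]].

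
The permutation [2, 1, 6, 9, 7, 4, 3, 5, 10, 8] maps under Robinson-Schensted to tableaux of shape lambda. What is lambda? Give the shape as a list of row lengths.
[4, 4, 1, 1]

RSK row insertion gives P = [[1, 3, 5, 8], [2, 4, 7, 10], [6], [9]], which has shape [4, 4, 1, 1].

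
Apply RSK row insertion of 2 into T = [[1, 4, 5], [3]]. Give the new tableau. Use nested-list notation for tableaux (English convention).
In row 1, 2 replaces 4 (the leftmost entry greater than 2); 4 is bumped to row 2. 4 is appended to row 2. The new tableau is [[1, 2, 5], [3, 4]].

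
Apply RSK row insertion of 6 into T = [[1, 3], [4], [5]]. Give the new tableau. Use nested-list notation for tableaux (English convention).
6 is larger than every entry of row 1, so it is appended to row 1. The new tableau is [[1, 3, 6], [4], [5]].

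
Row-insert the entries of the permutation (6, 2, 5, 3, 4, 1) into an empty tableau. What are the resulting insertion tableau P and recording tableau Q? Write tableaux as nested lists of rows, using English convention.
Insert each entry of the permutation into P by Schensted row insertion, recording in Q the position of each new cell.

Insert 6: appended to row 1. P = [[6]].
Insert 2: 2 bumps 6 from row 1; 6 starts row 2. P = [[2], [6]].
Insert 5: appended to row 1. P = [[2, 5], [6]].
Insert 3: 3 bumps 5 from row 1; 5 bumps 6 from row 2; 6 starts row 3. P = [[2, 3], [5], [6]].
Insert 4: appended to row 1. P = [[2, 3, 4], [5], [6]].
Insert 1: 1 bumps 2 from row 1; 2 bumps 5 from row 2; 5 bumps 6 from row 3; 6 starts row 4. P = [[1, 3, 4], [2], [5], [6]].

So P = [[1, 3, 4], [2], [5], [6]], Q = [[1, 3, 5], [2], [4], [6]].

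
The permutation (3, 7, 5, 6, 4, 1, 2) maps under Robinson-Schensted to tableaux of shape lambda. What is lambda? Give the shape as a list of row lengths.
RSK row insertion gives P = [[1, 2, 6], [3, 4], [5], [7]], which has shape [3, 2, 1, 1].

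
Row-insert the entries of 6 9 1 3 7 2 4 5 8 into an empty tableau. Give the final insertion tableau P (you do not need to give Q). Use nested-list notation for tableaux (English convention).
P = [[1, 2, 4, 5, 8], [3, 7], [6, 9]]

Insert 6: appended to row 1. P = [[6]].
Insert 9: appended to row 1. P = [[6, 9]].
Insert 1: 1 bumps 6 from row 1; 6 starts row 2. P = [[1, 9], [6]].
Insert 3: 3 bumps 9 from row 1; 9 appends to row 2. P = [[1, 3], [6, 9]].
Insert 7: appended to row 1. P = [[1, 3, 7], [6, 9]].
Insert 2: 2 bumps 3 from row 1; 3 bumps 6 from row 2; 6 starts row 3. P = [[1, 2, 7], [3, 9], [6]].
Insert 4: 4 bumps 7 from row 1; 7 bumps 9 from row 2; 9 appends to row 3. P = [[1, 2, 4], [3, 7], [6, 9]].
Insert 5: appended to row 1. P = [[1, 2, 4, 5], [3, 7], [6, 9]].
Insert 8: appended to row 1. P = [[1, 2, 4, 5, 8], [3, 7], [6, 9]].

So P = [[1, 2, 4, 5, 8], [3, 7], [6, 9]].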